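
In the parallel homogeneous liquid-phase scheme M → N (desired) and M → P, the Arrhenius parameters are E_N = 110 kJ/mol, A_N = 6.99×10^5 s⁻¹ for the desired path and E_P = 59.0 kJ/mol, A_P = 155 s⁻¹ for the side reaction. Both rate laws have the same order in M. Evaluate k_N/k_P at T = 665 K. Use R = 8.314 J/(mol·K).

0.445

k_N/k_P = (A_N/A_P)·exp[−(E_N−E_P)/(RT)] = (A_N/A_P)·exp[(E_P−E_N)/(RT)].
(E_P−E_N)/(RT) = (59.0−110)×10³/(8.314×665) = -51000/5529 = -9.224.
k_N/k_P = (6.99×10^5/155)·exp(-9.224) = 4510 × 9.860×10^-5 = 0.445.
Since E_N > E_P, raising the temperature improves selectivity toward N.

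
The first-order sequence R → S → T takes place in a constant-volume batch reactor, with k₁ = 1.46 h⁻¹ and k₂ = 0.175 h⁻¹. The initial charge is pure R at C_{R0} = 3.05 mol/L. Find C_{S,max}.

2.28 mol/L

For a first-order series the maximum intermediate yield is C_{S,max}/C_{R0} = (k₁/k₂)^[k₂/(k₂−k₁)].
= (1.46/0.175)^(0.175/(0.175−1.46)) = (8.343)^(-0.1362) = 0.7491.
C_{S,max} = 0.7491×3.05 = 2.28 mol/L.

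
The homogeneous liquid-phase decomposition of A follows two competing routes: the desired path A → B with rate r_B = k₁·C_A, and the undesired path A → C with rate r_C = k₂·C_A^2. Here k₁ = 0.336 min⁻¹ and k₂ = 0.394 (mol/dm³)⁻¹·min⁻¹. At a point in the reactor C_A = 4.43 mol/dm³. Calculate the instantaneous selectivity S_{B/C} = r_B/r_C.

0.193

S_{B/C} = r_B/r_C = (k₁·C_A)/(k₂·C_A^2) = (k₁/k₂)·C_A⁻¹.
= (0.336×4.430) / (0.394×4.430^2) = 1.488/7.732 = 0.193.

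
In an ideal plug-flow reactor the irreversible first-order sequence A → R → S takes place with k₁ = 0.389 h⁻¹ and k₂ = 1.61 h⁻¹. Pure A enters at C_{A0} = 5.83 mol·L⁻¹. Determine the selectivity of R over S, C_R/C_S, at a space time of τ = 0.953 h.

0.954

Solving the coupled first-order balances gives C_R(τ) = [k₁/(k₂−k₁)]·C_{A0}·(e^(−k₁τ) − e^(−k₂τ)).
e^(−k₁τ) = e^(−0.389×0.953) = e^(−0.3707) = 0.6902; e^(−k₂τ) = e^(−1.534) = 0.2156.
C_R = 0.389×5.83/(1.61−0.389) × (0.6902−0.2156) = 1.857×0.4746 = 0.8816 mol·L⁻¹.
C_A = C_{A0}e^(−k₁τ) = 4.024 mol·L⁻¹, so C_S = C_{A0}−C_A−C_R = 0.9243 mol·L⁻¹; C_R/C_S = 0.954.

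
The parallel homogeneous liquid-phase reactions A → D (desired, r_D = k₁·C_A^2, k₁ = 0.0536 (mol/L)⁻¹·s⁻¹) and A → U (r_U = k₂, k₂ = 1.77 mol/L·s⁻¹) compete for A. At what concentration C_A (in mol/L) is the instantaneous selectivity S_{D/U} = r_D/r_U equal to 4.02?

11.5 mol/L

S_{D/U} = (k₁/k₂)·C_A^2 ⇒ C_A = (S·k₂/k₁)^(0.5).
= (4.02×1.77/0.0536)^(0.5) = (132.7)^(0.5) = 11.5 mol/L.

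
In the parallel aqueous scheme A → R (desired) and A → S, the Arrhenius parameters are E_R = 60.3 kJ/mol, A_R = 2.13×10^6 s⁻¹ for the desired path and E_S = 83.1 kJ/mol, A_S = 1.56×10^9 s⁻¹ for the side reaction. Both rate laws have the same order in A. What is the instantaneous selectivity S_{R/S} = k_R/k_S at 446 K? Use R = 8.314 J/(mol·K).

k_R/k_S = (A_R/A_S)·exp[−(E_R−E_S)/(RT)] = (A_R/A_S)·exp[(E_S−E_R)/(RT)].
(E_S−E_R)/(RT) = (83.1−60.3)×10³/(8.314×446) = 22800/3708 = 6.149.
k_R/k_S = (2.13×10^6/1.56×10^9)·exp(6.149) = 0.001365 × 468.2 = 0.639.

0.639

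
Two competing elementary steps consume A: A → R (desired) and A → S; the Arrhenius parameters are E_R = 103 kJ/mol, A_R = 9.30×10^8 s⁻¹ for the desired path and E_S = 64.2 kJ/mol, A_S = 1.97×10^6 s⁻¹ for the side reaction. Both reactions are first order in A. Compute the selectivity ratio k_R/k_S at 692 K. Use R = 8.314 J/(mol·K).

k_R/k_S = (A_R/A_S)·exp[−(E_R−E_S)/(RT)] = (A_R/A_S)·exp[(E_S−E_R)/(RT)].
(E_S−E_R)/(RT) = (64.2−103)×10³/(8.314×692) = -38800/5753 = -6.744.
k_R/k_S = (9.30×10^8/1.97×10^6)·exp(-6.744) = 472.1 × 0.001178 = 0.556.
Since E_R > E_S, raising the temperature improves selectivity toward R.

0.556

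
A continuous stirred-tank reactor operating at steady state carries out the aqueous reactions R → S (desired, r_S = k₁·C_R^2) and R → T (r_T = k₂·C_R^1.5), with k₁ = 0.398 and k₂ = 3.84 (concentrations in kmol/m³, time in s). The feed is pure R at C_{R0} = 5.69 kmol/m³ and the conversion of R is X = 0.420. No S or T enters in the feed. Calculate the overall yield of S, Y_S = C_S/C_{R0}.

0.0666

Exit C_R = C_{R0}(1−X) = 5.69×0.580 = 3.300 kmol/m³.
A CSTR operates uniformly at the exit composition, giving r_S = 4.335 and r_T = 23.02 (each k·C_R^n at C_R = 3.300).
Fraction of consumed R going to S: r_S/(r_S+r_T) = 0.1585.
C_S = 0.1585·C_{R0}·X = 0.1585×5.69×0.420 = 0.379 kmol/m³; Y_S = C_S/C_{R0} = 0.0666.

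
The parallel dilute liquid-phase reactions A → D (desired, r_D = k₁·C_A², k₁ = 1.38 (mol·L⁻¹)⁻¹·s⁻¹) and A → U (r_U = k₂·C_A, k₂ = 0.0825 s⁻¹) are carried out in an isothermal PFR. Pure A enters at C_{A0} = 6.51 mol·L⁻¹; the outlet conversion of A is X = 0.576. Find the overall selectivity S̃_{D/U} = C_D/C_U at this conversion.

C_A = C_{A0}(1−X) = 2.760 mol·L⁻¹.
Along a PFR/batch, dC_U/dC_A = −r_U/(r_D+r_U) = −k₂/(k₂+k₁·C_A).
Integrating from C_{A0} to C_A: C_U = (0.0825/1.38)·ln[(0.0825+1.38·6.51)/(0.0825+1.38·2.76)] = 0.05978·ln(9.066/3.892) = 0.05056 mol·L⁻¹.
Then C_D = (C_{A0}−C_A) − C_U = 3.750 − 0.05056 = 3.699 mol·L⁻¹.
S̃_{D/U} = C_D/C_U = 3.699/0.05056 = 73.2.

73.2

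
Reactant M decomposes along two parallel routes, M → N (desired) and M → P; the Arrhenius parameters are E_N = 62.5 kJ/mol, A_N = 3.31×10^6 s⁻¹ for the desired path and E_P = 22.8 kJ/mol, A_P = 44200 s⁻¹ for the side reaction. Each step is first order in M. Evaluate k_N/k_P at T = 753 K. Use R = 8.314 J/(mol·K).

With equal orders, S_{N/P} = k_N/k_P = (A_N/A_P)·exp[(E_P−E_N)/(RT)].
(E_P−E_N)/(RT) = (22.8−62.5)×10³/(8.314×753) = -39700/6260 = -6.341.
k_N/k_P = (3.31×10^6/44200)·exp(-6.341) = 74.89 × 0.001762 = 0.132.

0.132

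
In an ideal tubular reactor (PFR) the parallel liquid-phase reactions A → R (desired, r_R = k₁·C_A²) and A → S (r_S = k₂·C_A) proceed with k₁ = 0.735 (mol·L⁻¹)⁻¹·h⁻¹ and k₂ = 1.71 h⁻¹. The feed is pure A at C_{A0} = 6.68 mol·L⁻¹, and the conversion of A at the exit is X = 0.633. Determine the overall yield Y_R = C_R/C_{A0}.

0.412

C_A = C_{A0}(1−X) = 2.452 mol·L⁻¹.
Along a PFR/batch, dC_S/dC_A = −r_S/(r_R+r_S) = −k₂/(k₂+k₁·C_A).
Integrating from C_{A0} to C_A: C_S = (1.71/0.735)·ln[(1.71+0.735·6.68)/(1.71+0.735·2.45)] = 2.327·ln(6.620/3.512) = 1.475 mol·L⁻¹.
Then C_R = (C_{A0}−C_A) − C_S = 4.228 − 1.475 = 2.754 mol·L⁻¹.
Y_R = C_R/C_{A0} = 2.754/6.68 = 0.412.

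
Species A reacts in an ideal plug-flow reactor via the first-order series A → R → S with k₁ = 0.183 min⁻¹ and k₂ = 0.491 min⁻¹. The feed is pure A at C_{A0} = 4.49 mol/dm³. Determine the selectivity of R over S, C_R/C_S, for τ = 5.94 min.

Solving the coupled first-order balances gives C_R(τ) = [k₁/(k₂−k₁)]·C_{A0}·(e^(−k₁τ) − e^(−k₂τ)).
e^(−k₁τ) = e^(−0.183×5.94) = e^(−1.087) = 0.3372; e^(−k₂τ) = e^(−2.917) = 0.05412.
C_R = 0.183×4.49/(0.491−0.183) × (0.3372−0.05412) = 2.668×0.2831 = 0.7552 mol/dm³.
C_A = C_{A0}e^(−k₁τ) = 1.514 mol/dm³, so C_S = C_{A0}−C_A−C_R = 2.221 mol/dm³; C_R/C_S = 0.340.

0.340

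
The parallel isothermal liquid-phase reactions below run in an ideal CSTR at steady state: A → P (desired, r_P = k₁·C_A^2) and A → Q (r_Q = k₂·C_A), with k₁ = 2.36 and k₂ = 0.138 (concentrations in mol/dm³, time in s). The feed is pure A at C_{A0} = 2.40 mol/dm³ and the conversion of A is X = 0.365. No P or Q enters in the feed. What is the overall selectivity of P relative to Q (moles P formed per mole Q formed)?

Exit C_A = C_{A0}(1−X) = 2.40×0.635 = 1.524 mol/dm³.
A CSTR operates uniformly at the exit composition, giving r_P = 5.481 and r_Q = 0.2103 (each k·C_A^n at C_A = 1.524).
Overall selectivity = C_P/C_Q = r_Pτ/(r_Qτ) = r_P/r_Q = 26.1.

26.1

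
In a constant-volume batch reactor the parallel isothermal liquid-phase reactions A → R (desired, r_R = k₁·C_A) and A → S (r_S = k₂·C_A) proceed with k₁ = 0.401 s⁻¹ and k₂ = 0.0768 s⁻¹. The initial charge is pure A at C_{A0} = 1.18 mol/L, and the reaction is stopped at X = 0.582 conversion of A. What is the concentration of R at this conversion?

0.576 mol/L

C_A = C_{A0}(1−X) = 0.4932 mol/L.
Both paths are first order in A, so the instantaneous fraction to R is constant: dC_R/d(−C_A) = k₁/(k₁+k₂) = 0.8393.
C_R = 0.8393·(C_{A0}−C_A) = 0.8393×0.6868 = 0.576 mol/L.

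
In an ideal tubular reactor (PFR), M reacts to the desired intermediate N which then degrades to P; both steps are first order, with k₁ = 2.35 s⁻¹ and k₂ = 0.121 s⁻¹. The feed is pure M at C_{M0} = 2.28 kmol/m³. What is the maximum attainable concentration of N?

For a first-order series the maximum intermediate yield is C_{N,max}/C_{M0} = (k₁/k₂)^[k₂/(k₂−k₁)].
= (2.35/0.121)^(0.121/(0.121−2.35)) = (19.42)^(-0.05428) = 0.8513.
C_{N,max} = 0.8513×2.28 = 1.94 kmol/m³.

1.94 kmol/m³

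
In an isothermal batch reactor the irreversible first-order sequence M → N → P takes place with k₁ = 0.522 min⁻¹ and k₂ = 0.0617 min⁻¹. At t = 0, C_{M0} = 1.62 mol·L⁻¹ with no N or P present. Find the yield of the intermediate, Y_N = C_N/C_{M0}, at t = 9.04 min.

For first-order series with pure M initially, C_N(t) = k₁C_{M0}/(k₂−k₁)·(e^(−k₁t) − e^(−k₂t)).
e^(−k₁t) = e^(−0.522×9.04) = e^(−4.719) = 0.008925; e^(−k₂t) = e^(−0.5578) = 0.5725.
C_N = 0.522×1.62/(0.0617−0.522) × (0.008925−0.5725) = (-1.837)×(-0.5636) = 1.035 mol·L⁻¹.
Y_N = C_N/C_{M0} = 1.035/1.62 = 0.639.

0.639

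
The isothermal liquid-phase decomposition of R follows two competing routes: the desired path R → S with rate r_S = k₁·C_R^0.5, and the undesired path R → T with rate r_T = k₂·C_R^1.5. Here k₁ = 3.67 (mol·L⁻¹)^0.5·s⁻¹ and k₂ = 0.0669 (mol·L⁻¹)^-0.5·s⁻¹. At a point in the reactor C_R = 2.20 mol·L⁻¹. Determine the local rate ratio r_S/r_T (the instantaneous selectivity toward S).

24.9

S_{S/T} = r_S/r_T = (k₁·C_R^0.5)/(k₂·C_R^1.5) = (k₁/k₂)·C_R⁻¹.
= (3.67×2.200^0.5) / (0.0669×2.200^1.5) = 5.443/0.2183 = 24.9.
The undesired path is higher order in R, so low C_R (CSTR or dilute feed) favours S.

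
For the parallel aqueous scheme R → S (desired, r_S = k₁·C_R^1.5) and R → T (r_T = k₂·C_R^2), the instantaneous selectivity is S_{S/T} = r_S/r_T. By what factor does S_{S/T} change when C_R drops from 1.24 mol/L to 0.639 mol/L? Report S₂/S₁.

S_{S/T} = (k₁/k₂)·C_R^-0.5, so S₂/S₁ = (C_{R,2}/C_{R,1})^-0.5.
= (0.639/1.24)^(-0.5) = (0.5153)^(-0.5) = 1.39.
Selectivity toward S rises as C_R falls — low-concentration operation is favoured.

1.39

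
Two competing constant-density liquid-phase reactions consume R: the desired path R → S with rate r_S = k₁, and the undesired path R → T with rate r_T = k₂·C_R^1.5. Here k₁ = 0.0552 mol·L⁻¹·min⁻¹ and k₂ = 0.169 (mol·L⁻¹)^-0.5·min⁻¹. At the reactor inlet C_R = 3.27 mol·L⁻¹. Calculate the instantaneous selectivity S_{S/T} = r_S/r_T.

S_{S/T} = r_S/r_T = (k₁)/(k₂·C_R^1.5) = (k₁/k₂)·C_R^-1.5.
= (0.0552) / (0.169×3.270^1.5) = 0.05520/0.9993 = 0.0552.
The undesired path is higher order in R, so low C_R (CSTR or dilute feed) favours S.

0.0552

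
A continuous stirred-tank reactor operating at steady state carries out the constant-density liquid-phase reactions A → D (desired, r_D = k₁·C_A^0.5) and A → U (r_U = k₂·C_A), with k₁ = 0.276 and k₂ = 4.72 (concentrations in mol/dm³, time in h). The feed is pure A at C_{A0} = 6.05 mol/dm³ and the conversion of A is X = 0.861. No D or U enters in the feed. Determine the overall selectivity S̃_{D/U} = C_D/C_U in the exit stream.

0.0638

Exit C_A = C_{A0}(1−X) = 6.05×0.139 = 0.8410 mol/dm³.
A CSTR operates uniformly at the exit composition, giving r_D = 0.2531 and r_U = 3.969 (each k·C_A^n at C_A = 0.8410).
Overall selectivity = C_D/C_U = r_Dτ/(r_Uτ) = r_D/r_U = 0.0638.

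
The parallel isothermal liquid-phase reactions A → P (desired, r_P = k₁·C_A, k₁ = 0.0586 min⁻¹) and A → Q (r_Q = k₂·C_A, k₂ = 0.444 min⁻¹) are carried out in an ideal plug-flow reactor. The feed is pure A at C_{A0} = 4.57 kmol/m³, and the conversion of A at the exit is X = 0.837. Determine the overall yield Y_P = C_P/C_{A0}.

C_A = C_{A0}(1−X) = 0.7449 kmol/m³.
Both paths are first order in A, so the instantaneous fraction to P is constant: dC_P/d(−C_A) = k₁/(k₁+k₂) = 0.1166.
C_P = 0.1166·(C_{A0}−C_A) = 0.1166×3.825 = 0.446 kmol/m³.
Y_P = C_P/C_{A0} = 0.4460/4.57 = 0.0976.

0.0976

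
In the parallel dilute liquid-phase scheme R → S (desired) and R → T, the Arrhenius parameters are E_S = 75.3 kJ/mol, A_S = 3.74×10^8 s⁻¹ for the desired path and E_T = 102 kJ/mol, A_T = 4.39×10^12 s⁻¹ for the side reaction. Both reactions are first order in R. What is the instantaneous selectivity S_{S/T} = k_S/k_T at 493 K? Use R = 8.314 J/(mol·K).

0.0575

Since both paths have the same order in R, the concentration cancels and S_{S/T} = k_S/k_T = (A_S/A_T)·exp[(E_T−E_S)/(RT)].
(E_T−E_S)/(RT) = (102−75.3)×10³/(8.314×493) = 26700/4099 = 6.514.
k_S/k_T = (3.74×10^8/4.39×10^12)·exp(6.514) = 8.519×10^-5 × 674.6 = 0.0575.
Since E_S < E_T, lowering the temperature improves selectivity toward S.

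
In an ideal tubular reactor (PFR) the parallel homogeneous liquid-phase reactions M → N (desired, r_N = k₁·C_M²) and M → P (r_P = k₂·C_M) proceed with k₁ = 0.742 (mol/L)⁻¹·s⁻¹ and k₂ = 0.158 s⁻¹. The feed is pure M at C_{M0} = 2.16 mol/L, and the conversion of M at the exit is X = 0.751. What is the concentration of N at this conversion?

1.38 mol/L

C_M = C_{M0}(1−X) = 0.5378 mol/L.
Along a PFR/batch, dC_P/dC_M = −r_P/(r_N+r_P) = −k₂/(k₂+k₁·C_M).
Integrating from C_{M0} to C_M: C_P = (0.158/0.742)·ln[(0.158+0.742·2.16)/(0.158+0.742·0.538)] = 0.2129·ln(1.761/0.5571) = 0.2450 mol/L.
Then C_N = (C_{M0}−C_M) − C_P = 1.622 − 0.2450 = 1.377 mol/L.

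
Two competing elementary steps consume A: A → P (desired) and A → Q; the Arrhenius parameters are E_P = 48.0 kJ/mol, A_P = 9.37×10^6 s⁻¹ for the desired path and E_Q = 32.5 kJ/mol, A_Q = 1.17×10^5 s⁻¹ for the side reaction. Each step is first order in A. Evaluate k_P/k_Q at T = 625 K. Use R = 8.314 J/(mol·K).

4.06

k_P/k_Q = (A_P/A_Q)·exp[−(E_P−E_Q)/(RT)] = (A_P/A_Q)·exp[(E_Q−E_P)/(RT)].
(E_Q−E_P)/(RT) = (32.5−48.0)×10³/(8.314×625) = -15500/5196 = -2.983.
k_P/k_Q = (9.37×10^6/1.17×10^5)·exp(-2.983) = 80.09 × 0.05064 = 4.06.
Since E_P > E_Q, raising the temperature improves selectivity toward P.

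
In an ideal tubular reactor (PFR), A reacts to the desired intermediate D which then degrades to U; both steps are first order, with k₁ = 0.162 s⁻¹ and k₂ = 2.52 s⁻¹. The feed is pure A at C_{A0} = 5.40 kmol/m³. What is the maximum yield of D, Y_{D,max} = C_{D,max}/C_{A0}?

0.0532

For a first-order series the maximum intermediate yield is C_{D,max}/C_{A0} = (k₁/k₂)^[k₂/(k₂−k₁)].
= (0.162/2.52)^(2.52/(2.52−0.162)) = (0.06429)^(1.069) = 0.05324.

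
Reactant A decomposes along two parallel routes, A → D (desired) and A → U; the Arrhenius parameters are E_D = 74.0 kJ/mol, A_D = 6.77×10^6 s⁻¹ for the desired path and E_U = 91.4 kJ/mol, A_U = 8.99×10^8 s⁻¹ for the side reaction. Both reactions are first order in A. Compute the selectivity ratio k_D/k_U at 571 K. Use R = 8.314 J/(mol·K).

With equal orders, S_{D/U} = k_D/k_U = (A_D/A_U)·exp[(E_U−E_D)/(RT)].
(E_U−E_D)/(RT) = (91.4−74.0)×10³/(8.314×571) = 17400/4747 = 3.665.
k_D/k_U = (6.77×10^6/8.99×10^8)·exp(3.665) = 0.007531 × 39.07 = 0.294.

0.294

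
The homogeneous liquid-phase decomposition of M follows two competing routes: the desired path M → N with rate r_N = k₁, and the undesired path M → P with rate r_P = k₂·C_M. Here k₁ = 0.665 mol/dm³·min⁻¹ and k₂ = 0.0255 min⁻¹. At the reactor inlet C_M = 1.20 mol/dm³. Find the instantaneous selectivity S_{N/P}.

S_{N/P} = r_N/r_P = (k₁)/(k₂·C_M) = (k₁/k₂)·C_M⁻¹.
= (0.665) / (0.0255×1.200) = 0.6650/0.03060 = 21.7.

21.7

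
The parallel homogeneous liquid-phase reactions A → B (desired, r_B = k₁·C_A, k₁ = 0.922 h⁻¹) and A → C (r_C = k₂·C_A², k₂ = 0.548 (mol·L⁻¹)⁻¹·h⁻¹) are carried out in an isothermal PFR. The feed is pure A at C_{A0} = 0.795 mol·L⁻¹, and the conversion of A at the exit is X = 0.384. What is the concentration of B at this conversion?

0.221 mol·L⁻¹

C_A = C_{A0}(1−X) = 0.4897 mol·L⁻¹.
Along a PFR/batch, dC_B/dC_A = −r_B/(r_B+r_C) = −k₁/(k₁+k₂·C_A).
Integrating from C_{A0} to C_A: C_B = (0.922/0.548)·ln[(0.922+0.548·0.795)/(0.922+0.548·0.490)] = 1.682·ln(1.358/1.190) = 0.2212 mol·L⁻¹.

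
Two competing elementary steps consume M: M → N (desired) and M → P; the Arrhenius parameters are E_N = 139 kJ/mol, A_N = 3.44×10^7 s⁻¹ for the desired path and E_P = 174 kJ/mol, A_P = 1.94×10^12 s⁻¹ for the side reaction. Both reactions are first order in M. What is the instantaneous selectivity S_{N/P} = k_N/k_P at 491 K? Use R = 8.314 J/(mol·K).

0.0938

k_N/k_P = (A_N/A_P)·exp[−(E_N−E_P)/(RT)] = (A_N/A_P)·exp[(E_P−E_N)/(RT)].
(E_P−E_N)/(RT) = (174−139)×10³/(8.314×491) = 35000/4082 = 8.574.
k_N/k_P = (3.44×10^7/1.94×10^12)·exp(8.574) = 1.773×10^-5 × 5292 = 0.0938.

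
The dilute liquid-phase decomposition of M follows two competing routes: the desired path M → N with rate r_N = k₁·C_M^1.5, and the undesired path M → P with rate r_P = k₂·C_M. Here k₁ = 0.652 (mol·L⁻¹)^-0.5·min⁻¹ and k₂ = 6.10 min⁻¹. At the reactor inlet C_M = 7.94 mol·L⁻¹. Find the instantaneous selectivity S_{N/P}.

0.301

S_{N/P} = r_N/r_P = (k₁·C_M^1.5)/(k₂·C_M) = (k₁/k₂)·C_M^0.5.
= (0.652×7.940^1.5) / (6.10×7.940) = 14.59/48.43 = 0.301.
Since the desired path is higher order in M, keeping C_M high (PFR or concentrated feed) favours N.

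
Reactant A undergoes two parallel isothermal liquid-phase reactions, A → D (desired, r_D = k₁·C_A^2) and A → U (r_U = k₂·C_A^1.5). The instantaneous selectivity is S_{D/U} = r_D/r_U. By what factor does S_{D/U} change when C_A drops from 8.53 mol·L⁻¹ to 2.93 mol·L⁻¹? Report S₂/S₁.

S_{D/U} = (k₁/k₂)·C_A^0.5, so S₂/S₁ = (C_{A,2}/C_{A,1})^0.5.
= (2.93/8.53)^0.5 = (0.3435)^0.5 = 0.586.

0.586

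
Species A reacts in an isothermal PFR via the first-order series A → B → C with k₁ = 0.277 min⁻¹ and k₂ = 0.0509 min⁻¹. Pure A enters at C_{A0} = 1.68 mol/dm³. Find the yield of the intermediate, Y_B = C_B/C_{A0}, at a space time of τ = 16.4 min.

0.519

The intermediate concentration in a first-order A→B→C sequence is C_B = k₁C_{A0}(e^(−k₁τ) − e^(−k₂τ))/(k₂−k₁).
e^(−k₁τ) = e^(−0.277×16.4) = e^(−4.543) = 0.01064; e^(−k₂τ) = e^(−0.8348) = 0.4340.
C_B = 0.277×1.68/(0.0509−0.277) × (0.01064−0.4340) = (-2.058)×(-0.4233) = 0.8713 mol/dm³.
Y_B = C_B/C_{A0} = 0.8713/1.68 = 0.519.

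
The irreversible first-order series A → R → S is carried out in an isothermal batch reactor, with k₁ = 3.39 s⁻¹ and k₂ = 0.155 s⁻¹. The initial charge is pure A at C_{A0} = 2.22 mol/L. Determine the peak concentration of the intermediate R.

At the optimum, C_{R,max}/C_{A0} = (k₁/k₂)^[k₂/(k₂−k₁)].
= (3.39/0.155)^(0.155/(0.155−3.39)) = (21.87)^(-0.04791) = 0.8626.
C_{R,max} = 0.8626×2.22 = 1.91 mol/L.

1.91 mol/L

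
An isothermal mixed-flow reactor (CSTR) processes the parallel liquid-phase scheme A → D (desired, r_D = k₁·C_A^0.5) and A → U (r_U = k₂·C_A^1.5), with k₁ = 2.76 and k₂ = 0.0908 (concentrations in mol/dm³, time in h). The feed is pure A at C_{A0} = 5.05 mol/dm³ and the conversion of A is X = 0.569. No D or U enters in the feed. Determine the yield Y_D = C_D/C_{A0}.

Exit C_A = C_{A0}(1−X) = 5.05×0.431 = 2.177 mol/dm³.
A CSTR operates uniformly at the exit composition, giving r_D = 4.072 and r_U = 0.2916 (each k·C_A^n at C_A = 2.177).
Fraction of consumed A going to D: r_D/(r_D+r_U) = 0.9332.
C_D = 0.9332·C_{A0}·X = 0.9332×5.05×0.569 = 2.68 mol/dm³; Y_D = C_D/C_{A0} = 0.531.

0.531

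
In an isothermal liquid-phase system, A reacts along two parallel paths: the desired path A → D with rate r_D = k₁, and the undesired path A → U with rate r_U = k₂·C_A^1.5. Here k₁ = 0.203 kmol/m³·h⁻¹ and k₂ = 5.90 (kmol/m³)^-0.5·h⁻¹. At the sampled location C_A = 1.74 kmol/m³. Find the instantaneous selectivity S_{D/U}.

0.0150

S_{D/U} = r_D/r_U = (k₁)/(k₂·C_A^1.5) = (k₁/k₂)·C_A^-1.5.
= (0.203) / (5.90×1.740^1.5) = 0.2030/13.54 = 0.0150.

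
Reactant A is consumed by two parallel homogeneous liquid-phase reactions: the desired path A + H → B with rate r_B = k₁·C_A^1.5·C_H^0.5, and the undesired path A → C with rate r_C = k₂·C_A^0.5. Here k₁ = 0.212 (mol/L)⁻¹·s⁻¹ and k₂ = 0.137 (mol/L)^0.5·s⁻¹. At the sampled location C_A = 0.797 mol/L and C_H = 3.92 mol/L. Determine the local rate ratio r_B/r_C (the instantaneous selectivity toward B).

2.44

S_{B/C} = r_B/r_C = (k₁·C_A^1.5·C_H^0.5)/(k₂·C_A^0.5) = (k₁/k₂)·C_A·C_H^0.5.
= (0.212×0.7970^1.5×3.920^0.5) / (0.137×0.7970^0.5) = 0.2987/0.1223 = 2.44.
Since the desired path is higher order in A, keeping C_A high (PFR or concentrated feed) favours B.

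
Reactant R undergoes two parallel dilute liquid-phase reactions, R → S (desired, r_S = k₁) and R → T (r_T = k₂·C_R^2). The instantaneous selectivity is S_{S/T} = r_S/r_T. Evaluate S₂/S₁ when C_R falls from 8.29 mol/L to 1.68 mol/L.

24.3

S_{S/T} = (k₁/k₂)·C_R^-2, so S₂/S₁ = (C_{R,2}/C_{R,1})^-2.
= (1.68/8.29)^(-2) = (0.2027)^(-2) = 24.3.
Selectivity toward S rises as C_R falls — low-concentration operation is favoured.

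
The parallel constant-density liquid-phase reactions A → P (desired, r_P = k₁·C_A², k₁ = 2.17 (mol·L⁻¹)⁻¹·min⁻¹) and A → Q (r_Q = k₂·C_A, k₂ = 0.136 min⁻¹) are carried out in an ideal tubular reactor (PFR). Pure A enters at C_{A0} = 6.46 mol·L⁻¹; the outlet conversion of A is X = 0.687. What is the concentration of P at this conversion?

C_A = C_{A0}(1−X) = 2.022 mol·L⁻¹.
Along a PFR/batch, dC_Q/dC_A = −r_Q/(r_P+r_Q) = −k₂/(k₂+k₁·C_A).
Integrating from C_{A0} to C_A: C_Q = (0.136/2.17)·ln[(0.136+2.17·6.46)/(0.136+2.17·2.02)] = 0.06267·ln(14.15/4.524) = 0.07149 mol·L⁻¹.
Then C_P = (C_{A0}−C_A) − C_Q = 4.438 − 0.07149 = 4.367 mol·L⁻¹.

4.37 mol·L⁻¹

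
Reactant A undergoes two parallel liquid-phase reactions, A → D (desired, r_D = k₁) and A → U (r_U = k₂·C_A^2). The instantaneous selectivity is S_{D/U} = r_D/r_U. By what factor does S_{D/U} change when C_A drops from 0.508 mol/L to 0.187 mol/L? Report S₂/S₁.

S_{D/U} = (k₁/k₂)·C_A^-2, so S₂/S₁ = (C_{A,2}/C_{A,1})^-2.
= (0.187/0.508)^(-2) = (0.3681)^(-2) = 7.38.
Selectivity toward D rises as C_A falls — low-concentration operation is favoured.

7.38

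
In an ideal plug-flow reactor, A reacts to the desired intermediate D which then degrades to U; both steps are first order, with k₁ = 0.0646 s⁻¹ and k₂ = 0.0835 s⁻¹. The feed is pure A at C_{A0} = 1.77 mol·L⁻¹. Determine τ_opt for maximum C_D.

13.6 s

For first-order series the maximum of C_D occurs at τ_opt = ln(k₂/k₁)/(k₂−k₁).
= ln(0.0835/0.0646)/(0.0835−0.0646) = ln(1.293)/0.01890 = 0.2566/0.01890 = 13.6 s.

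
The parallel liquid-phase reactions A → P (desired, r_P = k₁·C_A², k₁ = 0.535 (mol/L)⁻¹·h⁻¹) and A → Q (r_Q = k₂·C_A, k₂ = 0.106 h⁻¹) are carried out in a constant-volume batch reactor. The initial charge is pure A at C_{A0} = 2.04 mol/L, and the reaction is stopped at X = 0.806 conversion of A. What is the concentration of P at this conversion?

C_A = C_{A0}(1−X) = 0.3958 mol/L.
Along a PFR/batch, dC_Q/dC_A = −r_Q/(r_P+r_Q) = −k₂/(k₂+k₁·C_A).
Integrating from C_{A0} to C_A: C_Q = (0.106/0.535)·ln[(0.106+0.535·2.04)/(0.106+0.535·0.396)] = 0.1981·ln(1.197/0.3177) = 0.2629 mol/L.
Then C_P = (C_{A0}−C_A) − C_Q = 1.644 − 0.2629 = 1.381 mol/L.

1.38 mol/L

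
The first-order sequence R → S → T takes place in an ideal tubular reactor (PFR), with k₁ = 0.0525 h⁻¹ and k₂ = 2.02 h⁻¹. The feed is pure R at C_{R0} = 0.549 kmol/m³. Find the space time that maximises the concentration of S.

1.86 h

The intermediate peaks when r₁ = r₂, i.e. k₁e^(−k₁τ) = k₂e^(−k₂τ), giving τ_opt = ln(k₂/k₁)/(k₂−k₁).
= ln(2.02/0.0525)/(2.02−0.0525) = ln(38.48)/1.968 = 3.650/1.968 = 1.86 h.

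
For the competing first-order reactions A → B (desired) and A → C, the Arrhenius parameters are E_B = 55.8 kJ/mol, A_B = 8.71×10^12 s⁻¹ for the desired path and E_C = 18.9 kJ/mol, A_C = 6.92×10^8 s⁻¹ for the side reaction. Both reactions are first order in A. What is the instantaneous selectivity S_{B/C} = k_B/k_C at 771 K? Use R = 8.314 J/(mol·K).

39.8

Since both paths have the same order in A, the concentration cancels and S_{B/C} = k_B/k_C = (A_B/A_C)·exp[(E_C−E_B)/(RT)].
(E_C−E_B)/(RT) = (18.9−55.8)×10³/(8.314×771) = -36900/6410 = -5.757.
k_B/k_C = (8.71×10^12/6.92×10^8)·exp(-5.757) = 12587 × 0.003162 = 39.8.
Since E_B > E_C, raising the temperature improves selectivity toward B.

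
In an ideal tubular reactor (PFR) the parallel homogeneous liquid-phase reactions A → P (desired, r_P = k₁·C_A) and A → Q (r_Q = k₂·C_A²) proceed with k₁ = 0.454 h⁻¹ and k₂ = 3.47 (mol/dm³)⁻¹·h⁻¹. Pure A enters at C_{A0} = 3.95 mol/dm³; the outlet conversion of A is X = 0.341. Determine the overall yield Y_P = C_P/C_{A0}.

0.0133

C_A = C_{A0}(1−X) = 2.603 mol/dm³.
Along a PFR/batch, dC_P/dC_A = −r_P/(r_P+r_Q) = −k₁/(k₁+k₂·C_A).
Integrating from C_{A0} to C_A: C_P = (0.454/3.47)·ln[(0.454+3.47·3.95)/(0.454+3.47·2.60)] = 0.1308·ln(14.16/9.487) = 0.05241 mol/dm³.
Y_P = C_P/C_{A0} = 0.05241/3.95 = 0.0133.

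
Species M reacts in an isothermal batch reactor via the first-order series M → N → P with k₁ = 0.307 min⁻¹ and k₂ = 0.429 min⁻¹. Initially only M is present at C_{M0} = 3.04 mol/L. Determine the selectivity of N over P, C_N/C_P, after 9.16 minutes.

The intermediate concentration in a first-order A→B→C sequence is C_N = k₁C_{M0}(e^(−k₁t) − e^(−k₂t))/(k₂−k₁).
e^(−k₁t) = e^(−0.307×9.16) = e^(−2.812) = 0.06008; e^(−k₂t) = e^(−3.930) = 0.01965.
C_N = 0.307×3.04/(0.429−0.307) × (0.06008−0.01965) = 7.650×0.04043 = 0.3093 mol/L.
C_M = C_{M0}e^(−k₁t) = 0.1826 mol/L, so C_P = C_{M0}−C_M−C_N = 2.548 mol/L; C_N/C_P = 0.121.

0.121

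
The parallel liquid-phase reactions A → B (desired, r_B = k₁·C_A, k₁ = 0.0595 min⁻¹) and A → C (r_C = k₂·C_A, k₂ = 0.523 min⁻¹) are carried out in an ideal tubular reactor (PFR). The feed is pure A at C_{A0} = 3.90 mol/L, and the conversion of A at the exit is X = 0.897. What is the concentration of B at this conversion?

C_A = C_{A0}(1−X) = 0.4017 mol/L.
Both paths are first order in A, so the instantaneous fraction to B is constant: dC_B/d(−C_A) = k₁/(k₁+k₂) = 0.1021.
C_B = 0.1021·(C_{A0}−C_A) = 0.1021×3.498 = 0.357 mol/L.

0.357 mol/L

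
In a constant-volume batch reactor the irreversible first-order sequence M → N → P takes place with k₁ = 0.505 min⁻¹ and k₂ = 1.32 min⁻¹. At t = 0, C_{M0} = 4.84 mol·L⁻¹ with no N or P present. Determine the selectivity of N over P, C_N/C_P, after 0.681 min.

1.80

Solving the coupled first-order balances gives C_N(t) = [k₁/(k₂−k₁)]·C_{M0}·(e^(−k₁t) − e^(−k₂t)).
e^(−k₁t) = e^(−0.505×0.681) = e^(−0.3439) = 0.7090; e^(−k₂t) = e^(−0.8989) = 0.4070.
C_N = 0.505×4.84/(1.32−0.505) × (0.7090−0.4070) = 2.999×0.3020 = 0.9057 mol·L⁻¹.
C_M = C_{M0}e^(−k₁t) = 3.432 mol·L⁻¹, so C_P = C_{M0}−C_M−C_N = 0.5028 mol·L⁻¹; C_N/C_P = 1.80.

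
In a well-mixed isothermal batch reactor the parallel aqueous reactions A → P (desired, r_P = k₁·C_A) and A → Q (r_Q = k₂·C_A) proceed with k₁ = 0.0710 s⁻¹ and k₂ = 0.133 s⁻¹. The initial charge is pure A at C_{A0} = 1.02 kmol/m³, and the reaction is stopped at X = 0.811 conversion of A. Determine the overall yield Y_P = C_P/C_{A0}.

0.282

C_A = C_{A0}(1−X) = 0.1928 kmol/m³.
Both paths are first order in A, so the instantaneous fraction to P is constant: dC_P/d(−C_A) = k₁/(k₁+k₂) = 0.3480.
C_P = 0.3480·(C_{A0}−C_A) = 0.3480×0.8272 = 0.288 kmol/m³.
Y_P = C_P/C_{A0} = 0.2879/1.02 = 0.282.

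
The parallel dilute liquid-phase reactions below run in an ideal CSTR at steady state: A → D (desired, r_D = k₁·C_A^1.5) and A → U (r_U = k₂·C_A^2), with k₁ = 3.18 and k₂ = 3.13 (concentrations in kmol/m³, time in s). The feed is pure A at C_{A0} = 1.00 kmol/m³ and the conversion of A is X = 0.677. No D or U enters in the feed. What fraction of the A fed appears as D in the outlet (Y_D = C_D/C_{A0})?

0.434

Exit C_A = C_{A0}(1−X) = 1.00×0.323 = 0.3230 kmol/m³.
A CSTR operates uniformly at the exit composition, giving r_D = 0.5838 and r_U = 0.3265 (each k·C_A^n at C_A = 0.3230).
Fraction of consumed A going to D: r_D/(r_D+r_U) = 0.6413.
C_D = 0.6413·C_{A0}·X = 0.6413×1.00×0.677 = 0.434 kmol/m³; Y_D = C_D/C_{A0} = 0.434.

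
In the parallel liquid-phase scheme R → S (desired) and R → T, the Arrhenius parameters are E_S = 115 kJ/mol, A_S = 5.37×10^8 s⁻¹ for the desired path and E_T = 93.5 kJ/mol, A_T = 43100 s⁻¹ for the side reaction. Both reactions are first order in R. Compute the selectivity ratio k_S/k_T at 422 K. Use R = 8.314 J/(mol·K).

Since both paths have the same order in R, the concentration cancels and S_{S/T} = k_S/k_T = (A_S/A_T)·exp[(E_T−E_S)/(RT)].
(E_T−E_S)/(RT) = (93.5−115)×10³/(8.314×422) = -21500/3509 = -6.128.
k_S/k_T = (5.37×10^8/43100)·exp(-6.128) = 12459 × 0.002181 = 27.2.

27.2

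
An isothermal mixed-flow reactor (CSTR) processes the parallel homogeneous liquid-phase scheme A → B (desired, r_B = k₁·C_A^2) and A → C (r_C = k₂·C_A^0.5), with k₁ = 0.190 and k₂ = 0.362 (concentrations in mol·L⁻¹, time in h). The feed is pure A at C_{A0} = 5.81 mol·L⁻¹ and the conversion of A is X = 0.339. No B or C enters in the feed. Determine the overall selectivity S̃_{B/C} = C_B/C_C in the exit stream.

Exit C_A = C_{A0}(1−X) = 5.81×0.661 = 3.840 mol·L⁻¹.
In a CSTR the entire volume is at exit conditions, so r_B = 0.190×3.840^2 = 2.802 and r_C = 0.362×3.840^0.5 = 0.7094.
Overall selectivity = C_B/C_C = r_Bτ/(r_Cτ) = r_B/r_C = 3.95.

3.95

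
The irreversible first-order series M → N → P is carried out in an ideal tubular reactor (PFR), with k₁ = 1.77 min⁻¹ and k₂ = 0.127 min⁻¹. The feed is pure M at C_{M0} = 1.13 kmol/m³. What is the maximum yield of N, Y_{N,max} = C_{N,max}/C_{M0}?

0.816

Evaluating C_N at τ_opt = ln(k₂/k₁)/(k₂−k₁) gives C_{N,max}/C_{M0} = (k₁/k₂)^[k₂/(k₂−k₁)].
= (1.77/0.127)^(0.127/(0.127−1.77)) = (13.94)^(-0.07730) = 0.8158.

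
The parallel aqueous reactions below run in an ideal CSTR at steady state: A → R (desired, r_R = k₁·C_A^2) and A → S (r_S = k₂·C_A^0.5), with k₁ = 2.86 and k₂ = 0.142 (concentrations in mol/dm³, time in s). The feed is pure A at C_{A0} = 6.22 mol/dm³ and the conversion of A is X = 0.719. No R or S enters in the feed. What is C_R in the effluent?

4.38 mol/dm³

Exit C_A = C_{A0}(1−X) = 6.22×0.281 = 1.748 mol/dm³.
Rates in a CSTR are evaluated at the outlet concentration: r_R = 2.86×1.748^2 = 8.737, r_S = 0.142×1.748^0.5 = 0.1877.
Fraction of consumed A going to R: r_R/(r_R+r_S) = 0.9790.
C_R = 0.9790·C_{A0}·X = 0.9790×6.22×0.719 = 4.38 mol/dm³.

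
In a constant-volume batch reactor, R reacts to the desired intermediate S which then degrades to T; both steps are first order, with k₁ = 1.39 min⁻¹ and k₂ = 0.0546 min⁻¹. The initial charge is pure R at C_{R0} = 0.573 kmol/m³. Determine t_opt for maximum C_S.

For first-order series the maximum of C_S occurs at t_opt = ln(k₂/k₁)/(k₂−k₁).
= ln(0.0546/1.39)/(0.0546−1.39) = ln(0.03928)/-1.335 = -3.237/-1.335 = 2.42 min.

2.42 min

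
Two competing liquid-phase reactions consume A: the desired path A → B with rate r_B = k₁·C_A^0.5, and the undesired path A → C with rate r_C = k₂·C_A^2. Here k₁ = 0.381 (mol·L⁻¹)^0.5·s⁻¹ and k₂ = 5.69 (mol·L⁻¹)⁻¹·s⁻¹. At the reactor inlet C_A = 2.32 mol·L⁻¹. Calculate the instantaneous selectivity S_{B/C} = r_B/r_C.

S_{B/C} = r_B/r_C = (k₁·C_A^0.5)/(k₂·C_A^2) = (k₁/k₂)·C_A^-1.5.
= (0.381×2.320^0.5) / (5.69×2.320^2) = 0.5803/30.63 = 0.0189.

0.0189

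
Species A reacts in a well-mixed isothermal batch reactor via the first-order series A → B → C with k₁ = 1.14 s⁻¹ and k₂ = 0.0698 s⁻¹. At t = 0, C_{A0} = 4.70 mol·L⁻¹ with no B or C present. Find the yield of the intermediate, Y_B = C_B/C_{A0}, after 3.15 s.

The intermediate concentration in a first-order A→B→C sequence is C_B = k₁C_{A0}(e^(−k₁t) − e^(−k₂t))/(k₂−k₁).
e^(−k₁t) = e^(−1.14×3.15) = e^(−3.591) = 0.02757; e^(−k₂t) = e^(−0.2199) = 0.8026.
C_B = 1.14×4.70/(0.0698−1.14) × (0.02757−0.8026) = (-5.007)×(-0.7751) = 3.880 mol·L⁻¹.
Y_B = C_B/C_{A0} = 3.880/4.70 = 0.826.

0.826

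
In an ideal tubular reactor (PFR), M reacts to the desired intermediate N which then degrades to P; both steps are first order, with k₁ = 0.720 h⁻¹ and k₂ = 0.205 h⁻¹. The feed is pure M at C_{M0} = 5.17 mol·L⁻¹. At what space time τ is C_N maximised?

2.44 h

For first-order series the maximum of C_N occurs at τ_opt = ln(k₂/k₁)/(k₂−k₁).
= ln(0.205/0.720)/(0.205−0.720) = ln(0.2847)/-0.5150 = -1.256/-0.5150 = 2.44 h.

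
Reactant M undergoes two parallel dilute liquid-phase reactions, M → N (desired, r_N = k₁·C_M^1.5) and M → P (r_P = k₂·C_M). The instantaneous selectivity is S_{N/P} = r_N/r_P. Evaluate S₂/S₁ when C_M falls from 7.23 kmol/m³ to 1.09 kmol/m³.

S_{N/P} = (k₁/k₂)·C_M^0.5, so S₂/S₁ = (C_{M,2}/C_{M,1})^0.5.
= (1.09/7.23)^0.5 = (0.1508)^0.5 = 0.388.

0.388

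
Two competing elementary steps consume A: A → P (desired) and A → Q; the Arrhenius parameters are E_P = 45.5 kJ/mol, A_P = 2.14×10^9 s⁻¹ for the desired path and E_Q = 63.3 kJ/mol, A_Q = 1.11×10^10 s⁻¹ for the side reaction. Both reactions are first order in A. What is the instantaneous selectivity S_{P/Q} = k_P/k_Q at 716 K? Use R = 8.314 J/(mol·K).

3.83

Since both paths have the same order in A, the concentration cancels and S_{P/Q} = k_P/k_Q = (A_P/A_Q)·exp[(E_Q−E_P)/(RT)].
(E_Q−E_P)/(RT) = (63.3−45.5)×10³/(8.314×716) = 17800/5953 = 2.990.
k_P/k_Q = (2.14×10^9/1.11×10^10)·exp(2.990) = 0.1928 × 19.89 = 3.83.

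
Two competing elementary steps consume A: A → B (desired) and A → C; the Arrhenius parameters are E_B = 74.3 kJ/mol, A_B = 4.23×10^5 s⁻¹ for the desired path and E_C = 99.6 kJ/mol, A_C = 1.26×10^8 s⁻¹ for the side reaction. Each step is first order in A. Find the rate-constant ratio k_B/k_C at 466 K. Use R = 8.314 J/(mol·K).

With equal orders, S_{B/C} = k_B/k_C = (A_B/A_C)·exp[(E_C−E_B)/(RT)].
(E_C−E_B)/(RT) = (99.6−74.3)×10³/(8.314×466) = 25300/3874 = 6.530.
k_B/k_C = (4.23×10^5/1.26×10^8)·exp(6.530) = 0.003357 × 685.5 = 2.30.

2.30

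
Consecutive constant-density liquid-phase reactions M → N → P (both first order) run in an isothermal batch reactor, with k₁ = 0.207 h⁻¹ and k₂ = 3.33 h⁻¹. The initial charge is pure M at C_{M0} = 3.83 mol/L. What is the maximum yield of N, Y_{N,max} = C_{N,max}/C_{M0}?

0.0517

Evaluating C_N at t_opt = ln(k₂/k₁)/(k₂−k₁) gives C_{N,max}/C_{M0} = (k₁/k₂)^[k₂/(k₂−k₁)].
= (0.207/3.33)^(3.33/(3.33−0.207)) = (0.06216)^(1.066) = 0.05171.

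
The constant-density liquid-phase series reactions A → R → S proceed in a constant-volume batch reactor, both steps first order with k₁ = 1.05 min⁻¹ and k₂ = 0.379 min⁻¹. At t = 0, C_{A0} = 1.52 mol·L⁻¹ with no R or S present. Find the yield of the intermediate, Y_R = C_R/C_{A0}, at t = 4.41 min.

For first-order series with pure A initially, C_R(t) = k₁C_{A0}/(k₂−k₁)·(e^(−k₁t) − e^(−k₂t)).
e^(−k₁t) = e^(−1.05×4.41) = e^(−4.631) = 0.009750; e^(−k₂t) = e^(−1.671) = 0.1880.
C_R = 1.05×1.52/(0.379−1.05) × (0.009750−0.1880) = (-2.379)×(-0.1782) = 0.4239 mol·L⁻¹.
Y_R = C_R/C_{A0} = 0.4239/1.52 = 0.279.

0.279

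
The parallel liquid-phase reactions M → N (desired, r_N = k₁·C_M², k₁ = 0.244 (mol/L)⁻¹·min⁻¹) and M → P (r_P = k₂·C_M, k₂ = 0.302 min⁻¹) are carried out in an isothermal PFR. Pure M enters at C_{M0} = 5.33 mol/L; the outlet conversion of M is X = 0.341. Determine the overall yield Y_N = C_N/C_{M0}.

C_M = C_{M0}(1−X) = 3.512 mol/L.
Along a PFR/batch, dC_P/dC_M = −r_P/(r_N+r_P) = −k₂/(k₂+k₁·C_M).
Integrating from C_{M0} to C_M: C_P = (0.302/0.244)·ln[(0.302+0.244·5.33)/(0.302+0.244·3.51)] = 1.238·ln(1.603/1.159) = 0.4010 mol/L.
Then C_N = (C_{M0}−C_M) − C_P = 1.818 − 0.4010 = 1.417 mol/L.
Y_N = C_N/C_{M0} = 1.417/5.33 = 0.266.

0.266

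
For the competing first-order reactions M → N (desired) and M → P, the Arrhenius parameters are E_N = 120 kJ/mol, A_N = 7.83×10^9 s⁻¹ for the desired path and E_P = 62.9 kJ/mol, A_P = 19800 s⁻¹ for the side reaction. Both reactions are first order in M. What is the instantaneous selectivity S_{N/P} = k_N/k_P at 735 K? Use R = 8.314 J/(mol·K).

With equal orders, S_{N/P} = k_N/k_P = (A_N/A_P)·exp[(E_P−E_N)/(RT)].
(E_P−E_N)/(RT) = (62.9−120)×10³/(8.314×735) = -57100/6111 = -9.344.
k_N/k_P = (7.83×10^9/19800)·exp(-9.344) = 3.955×10^5 × 8.748×10^-5 = 34.6.

34.6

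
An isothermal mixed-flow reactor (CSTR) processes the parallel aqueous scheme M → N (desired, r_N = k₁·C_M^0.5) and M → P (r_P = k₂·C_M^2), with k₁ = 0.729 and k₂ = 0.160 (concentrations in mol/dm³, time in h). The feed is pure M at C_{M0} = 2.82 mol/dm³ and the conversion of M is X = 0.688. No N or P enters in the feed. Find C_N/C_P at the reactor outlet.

Exit C_M = C_{M0}(1−X) = 2.82×0.312 = 0.8798 mol/dm³.
Rates in a CSTR are evaluated at the outlet concentration: r_N = 0.729×0.8798^0.5 = 0.6838, r_P = 0.160×0.8798^2 = 0.1239.
Overall selectivity = C_N/C_P = r_Nτ/(r_Pτ) = r_N/r_P = 5.52.

5.52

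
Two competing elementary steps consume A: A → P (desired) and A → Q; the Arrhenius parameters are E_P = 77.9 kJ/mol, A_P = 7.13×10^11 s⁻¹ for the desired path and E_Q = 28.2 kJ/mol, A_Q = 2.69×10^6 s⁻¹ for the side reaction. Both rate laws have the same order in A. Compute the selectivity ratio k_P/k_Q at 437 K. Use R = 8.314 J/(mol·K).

k_P/k_Q = (A_P/A_Q)·exp[−(E_P−E_Q)/(RT)] = (A_P/A_Q)·exp[(E_Q−E_P)/(RT)].
(E_Q−E_P)/(RT) = (28.2−77.9)×10³/(8.314×437) = -49700/3633 = -13.68.
k_P/k_Q = (7.13×10^11/2.69×10^6)·exp(-13.68) = 2.651×10^5 × 1.146×10^-6 = 0.304.
Since E_P > E_Q, raising the temperature improves selectivity toward P.

0.304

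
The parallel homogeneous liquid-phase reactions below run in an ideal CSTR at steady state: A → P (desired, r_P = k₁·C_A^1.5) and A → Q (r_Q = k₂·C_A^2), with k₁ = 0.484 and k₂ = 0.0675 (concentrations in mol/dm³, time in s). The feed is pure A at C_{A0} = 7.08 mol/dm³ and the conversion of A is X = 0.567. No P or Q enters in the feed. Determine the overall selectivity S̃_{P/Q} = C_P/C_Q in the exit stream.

4.10

Exit C_A = C_{A0}(1−X) = 7.08×0.433 = 3.066 mol/dm³.
In a CSTR the entire volume is at exit conditions, so r_P = 0.484×3.066^1.5 = 2.598 and r_Q = 0.0675×3.066^2 = 0.6344.
Overall selectivity = C_P/C_Q = r_Pτ/(r_Qτ) = r_P/r_Q = 4.10.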